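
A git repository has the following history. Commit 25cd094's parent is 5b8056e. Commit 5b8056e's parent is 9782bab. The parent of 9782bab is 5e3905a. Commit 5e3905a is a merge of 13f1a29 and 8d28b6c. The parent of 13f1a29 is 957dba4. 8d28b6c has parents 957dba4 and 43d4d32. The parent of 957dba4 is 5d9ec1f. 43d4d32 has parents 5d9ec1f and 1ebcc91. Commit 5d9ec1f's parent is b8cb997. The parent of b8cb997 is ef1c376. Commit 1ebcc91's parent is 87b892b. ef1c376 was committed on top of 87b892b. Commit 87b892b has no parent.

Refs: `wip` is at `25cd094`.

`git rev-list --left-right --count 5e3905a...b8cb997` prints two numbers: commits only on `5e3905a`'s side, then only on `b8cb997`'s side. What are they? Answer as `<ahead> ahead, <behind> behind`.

Reachable from 5e3905a: {13f1a29, 1ebcc91, 43d4d32, 5d9ec1f, 5e3905a, 87b892b, 8d28b6c, 957dba4, b8cb997, ef1c376}.
Reachable from b8cb997: {87b892b, b8cb997, ef1c376}.
Only in 5e3905a's history (ahead): {13f1a29, 1ebcc91, 43d4d32, 5d9ec1f, 5e3905a, 8d28b6c, 957dba4} — 7.
Only in b8cb997's history (behind): {} — 0.

7 ahead, 0 behind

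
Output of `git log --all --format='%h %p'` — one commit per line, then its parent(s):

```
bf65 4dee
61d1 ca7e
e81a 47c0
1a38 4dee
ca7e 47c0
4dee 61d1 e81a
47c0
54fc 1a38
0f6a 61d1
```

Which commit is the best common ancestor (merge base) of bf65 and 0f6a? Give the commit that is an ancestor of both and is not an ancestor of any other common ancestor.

61d1

Ancestors of bf65: {47c0, 4dee, 61d1, bf65, ca7e, e81a}.
Ancestors of 0f6a: {0f6a, 47c0, 61d1, ca7e}.
Common ancestors: {47c0, 61d1, ca7e}.
Among these, 61d1 is not an ancestor of any other common ancestor — it is the merge base.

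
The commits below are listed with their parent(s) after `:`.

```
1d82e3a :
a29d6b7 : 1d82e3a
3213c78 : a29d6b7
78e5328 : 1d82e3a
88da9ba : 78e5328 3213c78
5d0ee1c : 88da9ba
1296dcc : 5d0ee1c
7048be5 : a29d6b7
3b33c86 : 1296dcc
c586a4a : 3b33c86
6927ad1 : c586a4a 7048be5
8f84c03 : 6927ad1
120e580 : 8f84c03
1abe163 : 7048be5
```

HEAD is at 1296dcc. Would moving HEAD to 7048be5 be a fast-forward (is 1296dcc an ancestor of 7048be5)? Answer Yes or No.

No

A fast-forward from 1296dcc to 7048be5 is possible iff 1296dcc is an ancestor of 7048be5.
Ancestors of 7048be5: {1d82e3a, 7048be5, a29d6b7}.
1296dcc is not among them, so fast-forward is not possible.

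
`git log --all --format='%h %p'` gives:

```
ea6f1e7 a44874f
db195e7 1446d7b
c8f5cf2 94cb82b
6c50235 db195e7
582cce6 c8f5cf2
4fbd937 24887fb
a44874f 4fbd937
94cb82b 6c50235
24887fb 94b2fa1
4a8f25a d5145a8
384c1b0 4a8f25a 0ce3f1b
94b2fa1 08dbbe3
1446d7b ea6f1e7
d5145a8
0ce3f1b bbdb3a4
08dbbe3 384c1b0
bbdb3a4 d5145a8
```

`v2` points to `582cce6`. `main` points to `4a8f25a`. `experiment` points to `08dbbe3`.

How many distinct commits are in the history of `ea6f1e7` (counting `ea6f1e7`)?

Walking parent pointers from ea6f1e7: reachable set = {08dbbe3, 0ce3f1b, 24887fb, 384c1b0, 4a8f25a, 4fbd937, 94b2fa1, a44874f, bbdb3a4, d5145a8, ea6f1e7}.
That is 11 commits.

11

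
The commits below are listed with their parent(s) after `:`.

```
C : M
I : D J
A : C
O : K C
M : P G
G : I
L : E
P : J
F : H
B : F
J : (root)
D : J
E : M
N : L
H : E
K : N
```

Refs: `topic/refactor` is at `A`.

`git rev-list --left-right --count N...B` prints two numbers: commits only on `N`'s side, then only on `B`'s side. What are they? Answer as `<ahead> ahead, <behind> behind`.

Reachable from N: {D, E, G, I, J, L, M, N, P}.
Reachable from B: {B, D, E, F, G, H, I, J, M, P}.
Only in N's history (ahead): {L, N} — 2.
Only in B's history (behind): {B, F, H} — 3.

2 ahead, 3 behind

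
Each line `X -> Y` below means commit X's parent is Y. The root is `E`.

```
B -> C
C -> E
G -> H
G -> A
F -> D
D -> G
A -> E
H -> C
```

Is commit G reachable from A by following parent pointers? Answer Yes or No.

Ancestors of A: {A, E}.
G is not in that set, so it is not an ancestor of A.

No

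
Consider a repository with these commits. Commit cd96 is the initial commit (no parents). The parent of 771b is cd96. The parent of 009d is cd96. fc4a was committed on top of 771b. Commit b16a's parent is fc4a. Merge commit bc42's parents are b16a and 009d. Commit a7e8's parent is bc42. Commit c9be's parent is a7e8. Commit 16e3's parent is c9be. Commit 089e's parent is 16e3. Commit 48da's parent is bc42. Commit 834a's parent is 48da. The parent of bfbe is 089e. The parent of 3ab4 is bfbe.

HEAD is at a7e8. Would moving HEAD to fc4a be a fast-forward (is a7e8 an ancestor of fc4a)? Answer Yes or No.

No

A fast-forward from a7e8 to fc4a is possible iff a7e8 is an ancestor of fc4a.
Ancestors of fc4a: {771b, cd96, fc4a}.
a7e8 is not among them, so fast-forward is not possible.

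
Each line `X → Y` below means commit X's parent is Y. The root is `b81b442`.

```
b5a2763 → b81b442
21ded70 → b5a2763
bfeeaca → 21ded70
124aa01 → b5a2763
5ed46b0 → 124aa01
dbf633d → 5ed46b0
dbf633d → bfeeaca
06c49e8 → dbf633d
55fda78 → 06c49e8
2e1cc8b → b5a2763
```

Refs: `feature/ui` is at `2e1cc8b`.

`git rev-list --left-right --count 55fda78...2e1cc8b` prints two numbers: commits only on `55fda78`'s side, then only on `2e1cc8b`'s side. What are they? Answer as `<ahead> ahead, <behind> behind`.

Reachable from 55fda78: {06c49e8, 124aa01, 21ded70, 55fda78, 5ed46b0, b5a2763, b81b442, bfeeaca, dbf633d}.
Reachable from 2e1cc8b: {2e1cc8b, b5a2763, b81b442}.
Only in 55fda78's history (ahead): {06c49e8, 124aa01, 21ded70, 55fda78, 5ed46b0, bfeeaca, dbf633d} — 7.
Only in 2e1cc8b's history (behind): {2e1cc8b} — 1.

7 ahead, 1 behind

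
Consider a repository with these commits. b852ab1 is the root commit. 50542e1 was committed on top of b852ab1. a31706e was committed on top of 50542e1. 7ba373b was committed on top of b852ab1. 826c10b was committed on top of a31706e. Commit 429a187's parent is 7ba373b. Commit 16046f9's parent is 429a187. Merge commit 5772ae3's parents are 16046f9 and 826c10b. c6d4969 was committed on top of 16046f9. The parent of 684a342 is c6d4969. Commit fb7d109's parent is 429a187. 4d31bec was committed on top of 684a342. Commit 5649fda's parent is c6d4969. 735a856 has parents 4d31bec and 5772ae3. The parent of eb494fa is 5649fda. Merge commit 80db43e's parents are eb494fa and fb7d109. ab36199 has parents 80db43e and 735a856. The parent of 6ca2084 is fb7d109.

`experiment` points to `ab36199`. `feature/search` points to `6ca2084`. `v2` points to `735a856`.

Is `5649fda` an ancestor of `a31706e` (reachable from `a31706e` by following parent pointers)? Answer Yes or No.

No

Ancestors of a31706e: {50542e1, a31706e, b852ab1}.
5649fda is not in that set, so it is not an ancestor of a31706e.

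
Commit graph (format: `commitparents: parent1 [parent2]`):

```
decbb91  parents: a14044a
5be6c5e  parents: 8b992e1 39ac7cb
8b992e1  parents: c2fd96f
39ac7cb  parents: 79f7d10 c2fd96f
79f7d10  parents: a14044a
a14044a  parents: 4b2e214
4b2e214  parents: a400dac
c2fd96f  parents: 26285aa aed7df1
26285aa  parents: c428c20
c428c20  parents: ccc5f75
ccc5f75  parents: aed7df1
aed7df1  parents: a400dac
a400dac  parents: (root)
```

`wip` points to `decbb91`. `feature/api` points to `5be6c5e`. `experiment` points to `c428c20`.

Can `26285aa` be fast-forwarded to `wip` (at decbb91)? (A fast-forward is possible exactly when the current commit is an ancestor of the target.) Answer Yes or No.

No

A fast-forward from 26285aa to decbb91 is possible iff 26285aa is an ancestor of decbb91.
Ancestors of decbb91: {4b2e214, a14044a, a400dac, decbb91}.
26285aa is not among them, so fast-forward is not possible.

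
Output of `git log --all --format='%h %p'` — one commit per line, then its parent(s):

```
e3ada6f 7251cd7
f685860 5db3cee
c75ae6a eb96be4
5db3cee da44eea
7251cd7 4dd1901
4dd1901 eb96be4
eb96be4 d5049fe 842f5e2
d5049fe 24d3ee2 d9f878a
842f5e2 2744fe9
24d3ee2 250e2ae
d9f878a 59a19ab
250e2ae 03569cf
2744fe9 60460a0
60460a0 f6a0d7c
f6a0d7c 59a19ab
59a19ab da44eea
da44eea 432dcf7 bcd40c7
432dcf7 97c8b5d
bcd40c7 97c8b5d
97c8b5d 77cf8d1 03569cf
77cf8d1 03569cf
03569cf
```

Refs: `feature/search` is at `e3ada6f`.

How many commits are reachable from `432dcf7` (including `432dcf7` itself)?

4

Walking parent pointers from 432dcf7: reachable set = {03569cf, 432dcf7, 77cf8d1, 97c8b5d}.
That is 4 commits.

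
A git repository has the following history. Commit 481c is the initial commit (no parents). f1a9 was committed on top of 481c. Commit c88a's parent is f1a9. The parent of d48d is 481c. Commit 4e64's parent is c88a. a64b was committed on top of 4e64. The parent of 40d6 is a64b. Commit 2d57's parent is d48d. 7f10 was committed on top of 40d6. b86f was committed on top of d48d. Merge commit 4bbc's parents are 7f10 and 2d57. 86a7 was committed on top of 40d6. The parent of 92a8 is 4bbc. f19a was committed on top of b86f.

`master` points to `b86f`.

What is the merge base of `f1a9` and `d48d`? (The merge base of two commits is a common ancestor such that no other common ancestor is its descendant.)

481c

Ancestors of f1a9: {481c, f1a9}.
Ancestors of d48d: {481c, d48d}.
Common ancestors: {481c}.
The only common ancestor is 481c, so it is the merge base.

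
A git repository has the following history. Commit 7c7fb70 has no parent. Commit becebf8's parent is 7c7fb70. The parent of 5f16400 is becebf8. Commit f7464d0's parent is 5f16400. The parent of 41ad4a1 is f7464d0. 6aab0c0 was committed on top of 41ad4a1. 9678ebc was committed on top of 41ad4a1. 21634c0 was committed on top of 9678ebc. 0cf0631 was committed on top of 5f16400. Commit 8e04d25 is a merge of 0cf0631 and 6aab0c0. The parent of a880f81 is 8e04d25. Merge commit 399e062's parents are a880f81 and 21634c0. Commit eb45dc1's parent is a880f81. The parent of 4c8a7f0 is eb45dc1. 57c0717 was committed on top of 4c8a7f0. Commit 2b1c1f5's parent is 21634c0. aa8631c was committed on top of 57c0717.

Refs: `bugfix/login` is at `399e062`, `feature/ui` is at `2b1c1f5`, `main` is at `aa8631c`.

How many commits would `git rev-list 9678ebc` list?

Walking parent pointers from 9678ebc: reachable set = {41ad4a1, 5f16400, 7c7fb70, 9678ebc, becebf8, f7464d0}.
That is 6 commits.

6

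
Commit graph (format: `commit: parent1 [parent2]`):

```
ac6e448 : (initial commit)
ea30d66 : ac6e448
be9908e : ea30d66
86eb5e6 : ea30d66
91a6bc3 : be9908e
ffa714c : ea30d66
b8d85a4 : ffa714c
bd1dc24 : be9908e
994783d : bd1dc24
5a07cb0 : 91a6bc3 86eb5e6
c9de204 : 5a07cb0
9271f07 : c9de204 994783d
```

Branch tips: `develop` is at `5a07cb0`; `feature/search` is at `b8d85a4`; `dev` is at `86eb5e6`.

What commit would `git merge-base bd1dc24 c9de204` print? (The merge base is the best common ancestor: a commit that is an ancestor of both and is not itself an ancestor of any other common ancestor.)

Ancestors of bd1dc24: {ac6e448, bd1dc24, be9908e, ea30d66}.
Ancestors of c9de204: {5a07cb0, 86eb5e6, 91a6bc3, ac6e448, be9908e, c9de204, ea30d66}.
Common ancestors: {ac6e448, be9908e, ea30d66}.
Among these, be9908e is not an ancestor of any other common ancestor — it is the merge base.

be9908e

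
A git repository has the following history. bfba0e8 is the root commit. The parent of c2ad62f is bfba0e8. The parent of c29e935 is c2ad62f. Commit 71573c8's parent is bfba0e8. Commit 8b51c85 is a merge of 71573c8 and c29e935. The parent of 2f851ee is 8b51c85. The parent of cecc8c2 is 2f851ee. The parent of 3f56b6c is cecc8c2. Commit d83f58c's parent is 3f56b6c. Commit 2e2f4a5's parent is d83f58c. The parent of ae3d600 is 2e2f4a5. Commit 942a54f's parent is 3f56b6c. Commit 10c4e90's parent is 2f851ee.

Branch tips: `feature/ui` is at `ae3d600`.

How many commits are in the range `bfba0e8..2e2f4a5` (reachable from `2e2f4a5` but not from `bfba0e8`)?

Reachable from 2e2f4a5: {2e2f4a5, 2f851ee, 3f56b6c, 71573c8, 8b51c85, bfba0e8, c29e935, c2ad62f, cecc8c2, d83f58c}.
Reachable from bfba0e8: {bfba0e8}.
In 2e2f4a5's history but not bfba0e8's: {2e2f4a5, 2f851ee, 3f56b6c, 71573c8, 8b51c85, c29e935, c2ad62f, cecc8c2, d83f58c} — 9 commits.

9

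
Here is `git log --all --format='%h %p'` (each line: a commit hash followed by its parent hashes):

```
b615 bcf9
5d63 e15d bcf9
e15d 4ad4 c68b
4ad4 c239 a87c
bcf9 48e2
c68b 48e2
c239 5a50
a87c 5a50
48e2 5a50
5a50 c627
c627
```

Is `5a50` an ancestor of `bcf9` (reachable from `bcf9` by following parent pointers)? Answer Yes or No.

Yes

Ancestors of bcf9 (commits reachable by following parents): {48e2, 5a50, bcf9, c627}.
5a50 is in that set, so it is an ancestor of bcf9.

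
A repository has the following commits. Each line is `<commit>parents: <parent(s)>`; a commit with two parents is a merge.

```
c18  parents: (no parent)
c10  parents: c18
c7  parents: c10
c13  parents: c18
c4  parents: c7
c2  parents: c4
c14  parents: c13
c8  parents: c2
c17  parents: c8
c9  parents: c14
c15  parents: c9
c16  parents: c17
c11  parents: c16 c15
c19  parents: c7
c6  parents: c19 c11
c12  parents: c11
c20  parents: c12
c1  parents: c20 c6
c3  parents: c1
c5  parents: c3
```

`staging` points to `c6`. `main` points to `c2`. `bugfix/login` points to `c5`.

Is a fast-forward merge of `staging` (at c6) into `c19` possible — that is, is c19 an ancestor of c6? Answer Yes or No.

Yes

A fast-forward from c19 to c6 is possible iff c19 is an ancestor of c6.
Ancestors of c6: {c10, c11, c13, c14, c15, c16, c17, c18, c19, c2, c4, c6, c7, c8, c9}.
c19 is among them, so fast-forward is possible.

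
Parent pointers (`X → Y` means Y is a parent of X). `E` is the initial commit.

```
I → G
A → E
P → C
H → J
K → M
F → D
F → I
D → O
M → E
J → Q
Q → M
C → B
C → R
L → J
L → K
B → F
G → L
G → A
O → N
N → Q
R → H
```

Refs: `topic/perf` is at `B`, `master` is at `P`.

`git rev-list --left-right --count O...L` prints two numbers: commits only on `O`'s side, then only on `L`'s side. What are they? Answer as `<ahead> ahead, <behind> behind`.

2 ahead, 3 behind

Reachable from O: {E, M, N, O, Q}.
Reachable from L: {E, J, K, L, M, Q}.
Only in O's history (ahead): {N, O} — 2.
Only in L's history (behind): {J, K, L} — 3.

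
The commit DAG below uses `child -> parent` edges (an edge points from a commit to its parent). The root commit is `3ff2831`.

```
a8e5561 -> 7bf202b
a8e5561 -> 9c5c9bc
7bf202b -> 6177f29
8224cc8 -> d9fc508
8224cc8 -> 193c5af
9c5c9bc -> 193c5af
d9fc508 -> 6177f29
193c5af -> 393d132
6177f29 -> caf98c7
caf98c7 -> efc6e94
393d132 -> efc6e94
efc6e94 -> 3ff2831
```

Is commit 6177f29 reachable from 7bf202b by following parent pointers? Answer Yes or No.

Yes

Ancestors of 7bf202b (commits reachable by following parents): {3ff2831, 6177f29, 7bf202b, caf98c7, efc6e94}.
6177f29 is in that set, so it is an ancestor of 7bf202b.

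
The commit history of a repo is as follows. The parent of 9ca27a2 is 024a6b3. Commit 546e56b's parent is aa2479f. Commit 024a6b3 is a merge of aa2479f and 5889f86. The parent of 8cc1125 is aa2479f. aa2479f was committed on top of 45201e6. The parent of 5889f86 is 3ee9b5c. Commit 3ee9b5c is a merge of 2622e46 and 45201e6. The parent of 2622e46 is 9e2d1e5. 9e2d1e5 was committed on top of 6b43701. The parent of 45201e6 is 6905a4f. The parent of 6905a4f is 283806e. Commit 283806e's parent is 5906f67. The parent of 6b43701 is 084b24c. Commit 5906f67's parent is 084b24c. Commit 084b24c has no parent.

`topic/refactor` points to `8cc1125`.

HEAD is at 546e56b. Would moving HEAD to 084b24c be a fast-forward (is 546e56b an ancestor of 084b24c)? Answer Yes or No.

No

A fast-forward from 546e56b to 084b24c is possible iff 546e56b is an ancestor of 084b24c.
Ancestors of 084b24c: {084b24c}.
546e56b is not among them, so fast-forward is not possible.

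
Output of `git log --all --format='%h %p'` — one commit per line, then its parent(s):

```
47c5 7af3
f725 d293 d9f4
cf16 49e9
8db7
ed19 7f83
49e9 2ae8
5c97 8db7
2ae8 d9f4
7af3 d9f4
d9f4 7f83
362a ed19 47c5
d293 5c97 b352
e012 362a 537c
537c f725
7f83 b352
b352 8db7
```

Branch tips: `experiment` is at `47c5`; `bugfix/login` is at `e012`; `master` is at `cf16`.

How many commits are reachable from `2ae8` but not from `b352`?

3

Reachable from 2ae8: {2ae8, 7f83, 8db7, b352, d9f4}.
Reachable from b352: {8db7, b352}.
In 2ae8's history but not b352's: {2ae8, 7f83, d9f4} — 3 commits.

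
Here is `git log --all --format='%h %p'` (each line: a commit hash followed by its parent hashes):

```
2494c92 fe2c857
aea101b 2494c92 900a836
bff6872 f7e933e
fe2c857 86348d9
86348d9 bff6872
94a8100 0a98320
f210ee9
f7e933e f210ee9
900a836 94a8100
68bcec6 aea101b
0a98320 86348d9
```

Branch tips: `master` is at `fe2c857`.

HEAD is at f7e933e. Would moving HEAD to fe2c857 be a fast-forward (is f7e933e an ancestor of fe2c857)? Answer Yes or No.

Yes

A fast-forward from f7e933e to fe2c857 is possible iff f7e933e is an ancestor of fe2c857.
Ancestors of fe2c857: {86348d9, bff6872, f210ee9, f7e933e, fe2c857}.
f7e933e is among them, so fast-forward is possible.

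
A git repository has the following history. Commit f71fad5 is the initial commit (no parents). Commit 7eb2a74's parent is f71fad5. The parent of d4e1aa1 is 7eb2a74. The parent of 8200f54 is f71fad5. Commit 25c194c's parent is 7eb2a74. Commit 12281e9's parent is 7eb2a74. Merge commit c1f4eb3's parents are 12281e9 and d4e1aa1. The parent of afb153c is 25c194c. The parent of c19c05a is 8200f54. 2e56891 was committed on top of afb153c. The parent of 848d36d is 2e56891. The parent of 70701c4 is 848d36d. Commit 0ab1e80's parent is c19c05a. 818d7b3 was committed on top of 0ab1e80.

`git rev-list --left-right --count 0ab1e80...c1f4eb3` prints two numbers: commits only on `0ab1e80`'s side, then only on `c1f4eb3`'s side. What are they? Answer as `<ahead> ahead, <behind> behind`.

Reachable from 0ab1e80: {0ab1e80, 8200f54, c19c05a, f71fad5}.
Reachable from c1f4eb3: {12281e9, 7eb2a74, c1f4eb3, d4e1aa1, f71fad5}.
Only in 0ab1e80's history (ahead): {0ab1e80, 8200f54, c19c05a} — 3.
Only in c1f4eb3's history (behind): {12281e9, 7eb2a74, c1f4eb3, d4e1aa1} — 4.

3 ahead, 4 behind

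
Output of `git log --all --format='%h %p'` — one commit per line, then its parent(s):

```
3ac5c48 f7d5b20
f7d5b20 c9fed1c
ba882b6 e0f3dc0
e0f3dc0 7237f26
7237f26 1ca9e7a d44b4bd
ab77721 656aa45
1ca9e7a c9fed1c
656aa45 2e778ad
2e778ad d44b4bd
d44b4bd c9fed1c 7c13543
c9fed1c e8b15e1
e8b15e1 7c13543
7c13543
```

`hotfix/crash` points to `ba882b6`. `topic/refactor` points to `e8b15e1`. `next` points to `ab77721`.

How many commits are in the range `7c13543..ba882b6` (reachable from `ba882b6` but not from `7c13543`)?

7

Reachable from ba882b6: {1ca9e7a, 7237f26, 7c13543, ba882b6, c9fed1c, d44b4bd, e0f3dc0, e8b15e1}.
Reachable from 7c13543: {7c13543}.
In ba882b6's history but not 7c13543's: {1ca9e7a, 7237f26, ba882b6, c9fed1c, d44b4bd, e0f3dc0, e8b15e1} — 7 commits.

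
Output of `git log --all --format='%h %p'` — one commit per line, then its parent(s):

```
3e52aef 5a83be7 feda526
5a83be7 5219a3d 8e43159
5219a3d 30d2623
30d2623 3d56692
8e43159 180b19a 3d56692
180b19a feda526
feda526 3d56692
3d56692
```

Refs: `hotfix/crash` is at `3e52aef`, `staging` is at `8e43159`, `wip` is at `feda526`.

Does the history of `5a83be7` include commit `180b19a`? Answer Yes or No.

Yes

Ancestors of 5a83be7 (commits reachable by following parents): {180b19a, 30d2623, 3d56692, 5219a3d, 5a83be7, 8e43159, feda526}.
180b19a is in that set, so it is an ancestor of 5a83be7.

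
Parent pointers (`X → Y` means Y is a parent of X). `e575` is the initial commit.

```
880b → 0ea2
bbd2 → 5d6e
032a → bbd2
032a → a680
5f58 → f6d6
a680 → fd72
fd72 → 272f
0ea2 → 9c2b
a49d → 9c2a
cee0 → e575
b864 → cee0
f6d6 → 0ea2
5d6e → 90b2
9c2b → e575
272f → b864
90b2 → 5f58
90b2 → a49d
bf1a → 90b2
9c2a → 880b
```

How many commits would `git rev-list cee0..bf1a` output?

Reachable from bf1a: {0ea2, 5f58, 880b, 90b2, 9c2a, 9c2b, a49d, bf1a, e575, f6d6}.
Reachable from cee0: {cee0, e575}.
In bf1a's history but not cee0's: {0ea2, 5f58, 880b, 90b2, 9c2a, 9c2b, a49d, bf1a, f6d6} — 9 commits.

9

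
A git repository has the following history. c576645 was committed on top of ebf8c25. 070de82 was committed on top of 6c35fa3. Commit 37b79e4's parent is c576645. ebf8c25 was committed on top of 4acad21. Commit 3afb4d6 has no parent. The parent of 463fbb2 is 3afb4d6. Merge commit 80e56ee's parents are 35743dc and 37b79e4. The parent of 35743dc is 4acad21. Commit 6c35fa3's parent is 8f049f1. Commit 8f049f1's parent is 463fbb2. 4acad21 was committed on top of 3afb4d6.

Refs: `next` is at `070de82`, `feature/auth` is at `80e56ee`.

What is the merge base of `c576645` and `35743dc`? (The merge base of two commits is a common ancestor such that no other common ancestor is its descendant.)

Ancestors of c576645: {3afb4d6, 4acad21, c576645, ebf8c25}.
Ancestors of 35743dc: {35743dc, 3afb4d6, 4acad21}.
Common ancestors: {3afb4d6, 4acad21}.
Among these, 4acad21 is not an ancestor of any other common ancestor — it is the merge base.

4acad21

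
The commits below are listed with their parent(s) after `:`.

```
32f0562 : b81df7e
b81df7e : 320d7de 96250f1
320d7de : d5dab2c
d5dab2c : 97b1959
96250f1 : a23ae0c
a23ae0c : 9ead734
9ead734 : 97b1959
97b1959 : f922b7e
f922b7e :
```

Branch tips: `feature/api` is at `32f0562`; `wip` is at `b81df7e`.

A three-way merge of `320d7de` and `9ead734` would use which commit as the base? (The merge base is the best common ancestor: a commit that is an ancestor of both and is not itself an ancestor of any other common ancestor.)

Ancestors of 320d7de: {320d7de, 97b1959, d5dab2c, f922b7e}.
Ancestors of 9ead734: {97b1959, 9ead734, f922b7e}.
Common ancestors: {97b1959, f922b7e}.
Among these, 97b1959 is not an ancestor of any other common ancestor — it is the merge base.

97b1959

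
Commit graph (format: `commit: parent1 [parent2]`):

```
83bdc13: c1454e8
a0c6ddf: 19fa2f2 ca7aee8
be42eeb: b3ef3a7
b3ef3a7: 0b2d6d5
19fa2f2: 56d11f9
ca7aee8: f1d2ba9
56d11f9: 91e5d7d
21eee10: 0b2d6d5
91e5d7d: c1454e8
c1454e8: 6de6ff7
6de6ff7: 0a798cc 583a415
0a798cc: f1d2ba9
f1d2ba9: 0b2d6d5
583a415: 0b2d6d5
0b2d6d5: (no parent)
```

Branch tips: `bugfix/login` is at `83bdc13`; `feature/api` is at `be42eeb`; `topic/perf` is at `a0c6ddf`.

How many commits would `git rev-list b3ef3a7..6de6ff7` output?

4

Reachable from 6de6ff7: {0a798cc, 0b2d6d5, 583a415, 6de6ff7, f1d2ba9}.
Reachable from b3ef3a7: {0b2d6d5, b3ef3a7}.
In 6de6ff7's history but not b3ef3a7's: {0a798cc, 583a415, 6de6ff7, f1d2ba9} — 4 commits.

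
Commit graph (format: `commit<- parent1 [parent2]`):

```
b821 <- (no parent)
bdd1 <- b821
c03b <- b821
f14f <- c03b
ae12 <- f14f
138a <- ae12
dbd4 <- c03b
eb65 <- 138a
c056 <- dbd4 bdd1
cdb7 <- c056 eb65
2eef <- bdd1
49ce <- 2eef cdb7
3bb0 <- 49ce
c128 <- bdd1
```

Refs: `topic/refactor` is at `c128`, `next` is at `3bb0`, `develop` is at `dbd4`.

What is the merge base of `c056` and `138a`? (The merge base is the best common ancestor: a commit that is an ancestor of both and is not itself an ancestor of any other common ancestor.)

Ancestors of c056: {b821, bdd1, c03b, c056, dbd4}.
Ancestors of 138a: {138a, ae12, b821, c03b, f14f}.
Common ancestors: {b821, c03b}.
Among these, c03b is not an ancestor of any other common ancestor — it is the merge base.

c03b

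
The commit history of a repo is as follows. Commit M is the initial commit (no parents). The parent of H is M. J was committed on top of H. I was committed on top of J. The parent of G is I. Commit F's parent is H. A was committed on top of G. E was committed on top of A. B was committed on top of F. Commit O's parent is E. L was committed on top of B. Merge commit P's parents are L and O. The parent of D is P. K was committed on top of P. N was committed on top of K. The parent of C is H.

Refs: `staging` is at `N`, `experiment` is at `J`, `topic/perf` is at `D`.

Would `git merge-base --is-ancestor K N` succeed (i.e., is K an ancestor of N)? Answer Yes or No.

Yes

Ancestors of N (commits reachable by following parents): {A, B, E, F, G, H, I, J, K, L, M, N, O, P}.
K is in that set, so it is an ancestor of N.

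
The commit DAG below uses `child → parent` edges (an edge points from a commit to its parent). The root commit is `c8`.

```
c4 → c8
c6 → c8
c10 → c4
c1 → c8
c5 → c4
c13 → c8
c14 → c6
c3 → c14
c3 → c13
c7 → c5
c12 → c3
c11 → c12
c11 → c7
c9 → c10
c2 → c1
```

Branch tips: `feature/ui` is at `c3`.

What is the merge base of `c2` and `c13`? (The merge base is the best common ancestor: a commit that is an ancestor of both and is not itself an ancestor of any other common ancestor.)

Ancestors of c2: {c1, c2, c8}.
Ancestors of c13: {c13, c8}.
Common ancestors: {c8}.
The only common ancestor is c8, so it is the merge base.

c8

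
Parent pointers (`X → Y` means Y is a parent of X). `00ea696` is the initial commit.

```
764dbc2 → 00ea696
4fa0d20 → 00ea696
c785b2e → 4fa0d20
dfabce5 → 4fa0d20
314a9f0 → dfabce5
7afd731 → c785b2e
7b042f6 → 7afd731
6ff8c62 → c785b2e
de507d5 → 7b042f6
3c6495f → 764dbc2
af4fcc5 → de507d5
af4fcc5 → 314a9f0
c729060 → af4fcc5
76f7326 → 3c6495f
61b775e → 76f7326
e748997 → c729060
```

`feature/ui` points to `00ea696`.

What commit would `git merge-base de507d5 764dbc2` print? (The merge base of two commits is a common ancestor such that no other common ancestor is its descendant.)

00ea696

Ancestors of de507d5: {00ea696, 4fa0d20, 7afd731, 7b042f6, c785b2e, de507d5}.
Ancestors of 764dbc2: {00ea696, 764dbc2}.
Common ancestors: {00ea696}.
The only common ancestor is 00ea696, so it is the merge base.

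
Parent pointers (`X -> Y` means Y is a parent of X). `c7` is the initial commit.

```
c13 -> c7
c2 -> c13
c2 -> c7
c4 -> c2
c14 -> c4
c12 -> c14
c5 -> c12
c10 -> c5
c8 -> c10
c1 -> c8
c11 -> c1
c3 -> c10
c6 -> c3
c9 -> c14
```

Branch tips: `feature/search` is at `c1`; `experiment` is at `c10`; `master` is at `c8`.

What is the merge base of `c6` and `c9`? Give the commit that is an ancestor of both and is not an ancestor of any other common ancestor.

Ancestors of c6: {c10, c12, c13, c14, c2, c3, c4, c5, c6, c7}.
Ancestors of c9: {c13, c14, c2, c4, c7, c9}.
Common ancestors: {c13, c14, c2, c4, c7}.
Among these, c14 is not an ancestor of any other common ancestor — it is the merge base.

c14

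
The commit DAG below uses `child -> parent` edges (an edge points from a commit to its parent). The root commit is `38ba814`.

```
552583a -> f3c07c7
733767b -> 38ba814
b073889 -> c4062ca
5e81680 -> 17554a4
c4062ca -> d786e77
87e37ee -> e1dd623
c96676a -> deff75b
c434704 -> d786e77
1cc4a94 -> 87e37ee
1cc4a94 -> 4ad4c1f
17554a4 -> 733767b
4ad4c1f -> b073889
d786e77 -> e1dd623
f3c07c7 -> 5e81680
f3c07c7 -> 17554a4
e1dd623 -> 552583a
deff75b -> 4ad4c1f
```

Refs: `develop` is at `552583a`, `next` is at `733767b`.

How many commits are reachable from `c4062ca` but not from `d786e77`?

Reachable from c4062ca: {17554a4, 38ba814, 552583a, 5e81680, 733767b, c4062ca, d786e77, e1dd623, f3c07c7}.
Reachable from d786e77: {17554a4, 38ba814, 552583a, 5e81680, 733767b, d786e77, e1dd623, f3c07c7}.
In c4062ca's history but not d786e77's: {c4062ca} — 1 commit.

1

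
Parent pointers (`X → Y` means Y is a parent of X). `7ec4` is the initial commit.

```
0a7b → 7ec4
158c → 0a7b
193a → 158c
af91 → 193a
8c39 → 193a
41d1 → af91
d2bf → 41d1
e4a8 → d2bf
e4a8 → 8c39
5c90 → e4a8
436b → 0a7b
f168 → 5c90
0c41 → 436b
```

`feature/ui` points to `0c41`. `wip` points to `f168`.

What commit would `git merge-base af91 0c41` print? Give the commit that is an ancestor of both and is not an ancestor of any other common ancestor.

Ancestors of af91: {0a7b, 158c, 193a, 7ec4, af91}.
Ancestors of 0c41: {0a7b, 0c41, 436b, 7ec4}.
Common ancestors: {0a7b, 7ec4}.
Among these, 0a7b is not an ancestor of any other common ancestor — it is the merge base.

0a7b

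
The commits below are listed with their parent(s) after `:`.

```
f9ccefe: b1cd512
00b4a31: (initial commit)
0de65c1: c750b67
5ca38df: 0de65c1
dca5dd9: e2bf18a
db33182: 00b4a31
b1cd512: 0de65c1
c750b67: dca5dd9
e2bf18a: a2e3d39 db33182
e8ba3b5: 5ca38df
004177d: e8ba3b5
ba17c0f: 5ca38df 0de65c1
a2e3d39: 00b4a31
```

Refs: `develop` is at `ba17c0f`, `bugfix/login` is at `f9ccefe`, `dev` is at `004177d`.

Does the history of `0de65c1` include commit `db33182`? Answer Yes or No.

Ancestors of 0de65c1 (commits reachable by following parents): {00b4a31, 0de65c1, a2e3d39, c750b67, db33182, dca5dd9, e2bf18a}.
db33182 is in that set, so it is an ancestor of 0de65c1.

Yes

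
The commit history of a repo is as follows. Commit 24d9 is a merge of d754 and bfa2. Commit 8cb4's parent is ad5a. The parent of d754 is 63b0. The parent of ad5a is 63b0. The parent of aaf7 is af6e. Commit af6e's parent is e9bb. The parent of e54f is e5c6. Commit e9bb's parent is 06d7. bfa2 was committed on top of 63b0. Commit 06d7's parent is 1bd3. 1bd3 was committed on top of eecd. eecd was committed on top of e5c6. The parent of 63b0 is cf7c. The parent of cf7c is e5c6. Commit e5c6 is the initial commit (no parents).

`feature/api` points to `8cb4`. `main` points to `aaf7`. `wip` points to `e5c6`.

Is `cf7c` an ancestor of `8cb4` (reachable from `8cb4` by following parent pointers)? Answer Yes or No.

Ancestors of 8cb4 (commits reachable by following parents): {63b0, 8cb4, ad5a, cf7c, e5c6}.
cf7c is in that set, so it is an ancestor of 8cb4.

Yes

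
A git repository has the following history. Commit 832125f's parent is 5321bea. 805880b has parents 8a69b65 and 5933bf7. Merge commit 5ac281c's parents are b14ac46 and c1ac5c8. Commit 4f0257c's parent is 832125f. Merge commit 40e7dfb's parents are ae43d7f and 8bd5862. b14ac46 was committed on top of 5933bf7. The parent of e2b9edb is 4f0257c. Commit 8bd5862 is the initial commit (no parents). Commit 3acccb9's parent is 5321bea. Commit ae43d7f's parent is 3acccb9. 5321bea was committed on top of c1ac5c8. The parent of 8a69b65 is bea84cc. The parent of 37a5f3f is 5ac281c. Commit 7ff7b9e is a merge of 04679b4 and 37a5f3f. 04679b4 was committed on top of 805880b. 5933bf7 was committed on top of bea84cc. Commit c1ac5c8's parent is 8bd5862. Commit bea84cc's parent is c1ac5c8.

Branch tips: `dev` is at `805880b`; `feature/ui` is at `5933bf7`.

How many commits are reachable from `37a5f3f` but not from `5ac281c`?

1

Reachable from 37a5f3f: {37a5f3f, 5933bf7, 5ac281c, 8bd5862, b14ac46, bea84cc, c1ac5c8}.
Reachable from 5ac281c: {5933bf7, 5ac281c, 8bd5862, b14ac46, bea84cc, c1ac5c8}.
In 37a5f3f's history but not 5ac281c's: {37a5f3f} — 1 commit.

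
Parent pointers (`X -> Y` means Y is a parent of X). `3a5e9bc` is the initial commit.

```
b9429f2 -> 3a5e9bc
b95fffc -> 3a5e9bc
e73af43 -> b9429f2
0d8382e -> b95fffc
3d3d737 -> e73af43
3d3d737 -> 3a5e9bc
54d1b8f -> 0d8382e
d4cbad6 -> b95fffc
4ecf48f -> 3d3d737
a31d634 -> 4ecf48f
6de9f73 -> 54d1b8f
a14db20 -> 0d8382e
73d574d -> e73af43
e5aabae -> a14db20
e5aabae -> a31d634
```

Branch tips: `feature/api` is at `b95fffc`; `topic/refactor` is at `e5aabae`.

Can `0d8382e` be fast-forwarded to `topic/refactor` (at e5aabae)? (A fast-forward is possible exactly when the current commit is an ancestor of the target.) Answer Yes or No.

Yes

A fast-forward from 0d8382e to e5aabae is possible iff 0d8382e is an ancestor of e5aabae.
Ancestors of e5aabae: {0d8382e, 3a5e9bc, 3d3d737, 4ecf48f, a14db20, a31d634, b9429f2, b95fffc, e5aabae, e73af43}.
0d8382e is among them, so fast-forward is possible.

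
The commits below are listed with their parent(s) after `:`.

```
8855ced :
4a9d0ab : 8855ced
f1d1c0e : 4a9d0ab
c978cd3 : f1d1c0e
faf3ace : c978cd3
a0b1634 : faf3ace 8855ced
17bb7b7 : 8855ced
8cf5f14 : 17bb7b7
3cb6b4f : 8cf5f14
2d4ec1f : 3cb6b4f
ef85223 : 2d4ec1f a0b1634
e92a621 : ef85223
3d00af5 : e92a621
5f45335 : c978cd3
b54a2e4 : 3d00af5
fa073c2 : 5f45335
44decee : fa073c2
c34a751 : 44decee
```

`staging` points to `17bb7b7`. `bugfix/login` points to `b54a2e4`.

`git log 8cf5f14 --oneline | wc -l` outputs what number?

3

Walking parent pointers from 8cf5f14: reachable set = {17bb7b7, 8855ced, 8cf5f14}.
That is 3 commits.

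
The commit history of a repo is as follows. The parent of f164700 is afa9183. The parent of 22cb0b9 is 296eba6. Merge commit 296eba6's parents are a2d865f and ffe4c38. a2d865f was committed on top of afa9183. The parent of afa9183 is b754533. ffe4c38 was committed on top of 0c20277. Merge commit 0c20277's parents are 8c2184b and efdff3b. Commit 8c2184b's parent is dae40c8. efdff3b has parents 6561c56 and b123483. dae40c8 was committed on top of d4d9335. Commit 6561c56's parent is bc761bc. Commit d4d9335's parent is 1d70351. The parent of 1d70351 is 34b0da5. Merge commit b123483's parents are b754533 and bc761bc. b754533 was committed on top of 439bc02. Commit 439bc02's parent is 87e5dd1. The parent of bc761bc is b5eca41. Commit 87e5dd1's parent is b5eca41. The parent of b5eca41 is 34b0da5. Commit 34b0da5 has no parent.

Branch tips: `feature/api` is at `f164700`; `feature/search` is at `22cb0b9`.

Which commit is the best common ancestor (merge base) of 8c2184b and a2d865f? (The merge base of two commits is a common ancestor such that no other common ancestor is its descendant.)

Ancestors of 8c2184b: {1d70351, 34b0da5, 8c2184b, d4d9335, dae40c8}.
Ancestors of a2d865f: {34b0da5, 439bc02, 87e5dd1, a2d865f, afa9183, b5eca41, b754533}.
Common ancestors: {34b0da5}.
The only common ancestor is 34b0da5, so it is the merge base.

34b0da5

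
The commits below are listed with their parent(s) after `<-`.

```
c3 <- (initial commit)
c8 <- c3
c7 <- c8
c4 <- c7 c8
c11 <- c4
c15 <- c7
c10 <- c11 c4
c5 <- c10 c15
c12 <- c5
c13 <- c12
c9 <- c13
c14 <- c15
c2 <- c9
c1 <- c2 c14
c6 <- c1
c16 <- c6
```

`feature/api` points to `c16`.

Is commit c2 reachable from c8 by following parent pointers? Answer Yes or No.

No

Ancestors of c8: {c3, c8}.
c2 is not in that set, so it is not an ancestor of c8.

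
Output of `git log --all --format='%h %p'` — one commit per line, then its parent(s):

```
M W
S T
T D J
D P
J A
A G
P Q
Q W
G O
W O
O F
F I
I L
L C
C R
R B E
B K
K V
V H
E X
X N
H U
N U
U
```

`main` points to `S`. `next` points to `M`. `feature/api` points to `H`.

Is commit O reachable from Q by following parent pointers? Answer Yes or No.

Ancestors of Q (commits reachable by following parents): {B, C, E, F, H, I, K, L, N, O, Q, R, U, V, W, X}.
O is in that set, so it is an ancestor of Q.

Yes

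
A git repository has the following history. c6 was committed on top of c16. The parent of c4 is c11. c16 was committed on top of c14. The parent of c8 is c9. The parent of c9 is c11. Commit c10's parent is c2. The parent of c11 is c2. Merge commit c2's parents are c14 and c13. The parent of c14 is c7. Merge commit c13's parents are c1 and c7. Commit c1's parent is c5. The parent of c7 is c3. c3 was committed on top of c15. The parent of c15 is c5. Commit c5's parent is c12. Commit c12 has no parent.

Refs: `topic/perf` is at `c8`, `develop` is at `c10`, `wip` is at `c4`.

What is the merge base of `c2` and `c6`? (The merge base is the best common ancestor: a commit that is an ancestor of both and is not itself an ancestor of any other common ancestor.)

Ancestors of c2: {c1, c12, c13, c14, c15, c2, c3, c5, c7}.
Ancestors of c6: {c12, c14, c15, c16, c3, c5, c6, c7}.
Common ancestors: {c12, c14, c15, c3, c5, c7}.
Among these, c14 is not an ancestor of any other common ancestor — it is the merge base.

c14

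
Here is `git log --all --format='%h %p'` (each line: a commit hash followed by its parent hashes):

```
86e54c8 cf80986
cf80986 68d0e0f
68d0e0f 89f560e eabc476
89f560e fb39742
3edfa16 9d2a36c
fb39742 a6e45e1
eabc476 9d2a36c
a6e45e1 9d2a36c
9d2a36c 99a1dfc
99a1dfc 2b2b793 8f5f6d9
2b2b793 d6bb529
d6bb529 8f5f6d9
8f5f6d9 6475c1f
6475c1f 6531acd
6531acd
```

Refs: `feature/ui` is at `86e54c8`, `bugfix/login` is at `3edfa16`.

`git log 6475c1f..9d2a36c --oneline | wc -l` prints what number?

Reachable from 9d2a36c: {2b2b793, 6475c1f, 6531acd, 8f5f6d9, 99a1dfc, 9d2a36c, d6bb529}.
Reachable from 6475c1f: {6475c1f, 6531acd}.
In 9d2a36c's history but not 6475c1f's: {2b2b793, 8f5f6d9, 99a1dfc, 9d2a36c, d6bb529} — 5 commits.

5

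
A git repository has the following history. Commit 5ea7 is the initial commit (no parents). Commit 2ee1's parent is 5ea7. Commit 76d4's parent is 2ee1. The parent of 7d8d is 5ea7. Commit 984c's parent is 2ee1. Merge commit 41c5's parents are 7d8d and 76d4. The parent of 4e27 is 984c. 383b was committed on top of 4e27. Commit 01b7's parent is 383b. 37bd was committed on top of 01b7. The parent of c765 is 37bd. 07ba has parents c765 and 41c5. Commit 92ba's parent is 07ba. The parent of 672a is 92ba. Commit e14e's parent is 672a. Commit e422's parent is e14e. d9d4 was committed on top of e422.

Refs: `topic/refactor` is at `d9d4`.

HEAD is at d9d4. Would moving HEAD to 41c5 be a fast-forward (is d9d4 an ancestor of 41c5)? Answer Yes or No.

A fast-forward from d9d4 to 41c5 is possible iff d9d4 is an ancestor of 41c5.
Ancestors of 41c5: {2ee1, 41c5, 5ea7, 76d4, 7d8d}.
d9d4 is not among them, so fast-forward is not possible.

No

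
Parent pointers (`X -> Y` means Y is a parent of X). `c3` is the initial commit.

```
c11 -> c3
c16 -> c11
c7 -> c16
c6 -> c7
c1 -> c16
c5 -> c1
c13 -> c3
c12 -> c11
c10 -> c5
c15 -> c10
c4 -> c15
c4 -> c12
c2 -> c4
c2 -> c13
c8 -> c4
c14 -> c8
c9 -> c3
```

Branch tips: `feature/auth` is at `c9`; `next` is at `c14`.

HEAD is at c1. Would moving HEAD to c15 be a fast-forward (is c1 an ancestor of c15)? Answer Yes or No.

A fast-forward from c1 to c15 is possible iff c1 is an ancestor of c15.
Ancestors of c15: {c1, c10, c11, c15, c16, c3, c5}.
c1 is among them, so fast-forward is possible.

Yes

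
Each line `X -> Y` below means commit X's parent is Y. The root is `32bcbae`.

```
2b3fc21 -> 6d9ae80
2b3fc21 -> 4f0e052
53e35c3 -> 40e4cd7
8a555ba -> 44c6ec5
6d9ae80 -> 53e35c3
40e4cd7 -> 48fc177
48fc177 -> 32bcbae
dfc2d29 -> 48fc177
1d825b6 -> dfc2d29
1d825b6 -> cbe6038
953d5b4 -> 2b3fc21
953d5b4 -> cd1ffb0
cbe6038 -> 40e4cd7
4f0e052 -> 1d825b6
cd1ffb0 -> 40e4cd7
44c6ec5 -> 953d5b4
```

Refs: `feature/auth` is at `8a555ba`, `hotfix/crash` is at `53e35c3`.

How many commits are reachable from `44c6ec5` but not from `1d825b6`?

7

Reachable from 44c6ec5: {1d825b6, 2b3fc21, 32bcbae, 40e4cd7, 44c6ec5, 48fc177, 4f0e052, 53e35c3, 6d9ae80, 953d5b4, cbe6038, cd1ffb0, dfc2d29}.
Reachable from 1d825b6: {1d825b6, 32bcbae, 40e4cd7, 48fc177, cbe6038, dfc2d29}.
In 44c6ec5's history but not 1d825b6's: {2b3fc21, 44c6ec5, 4f0e052, 53e35c3, 6d9ae80, 953d5b4, cd1ffb0} — 7 commits.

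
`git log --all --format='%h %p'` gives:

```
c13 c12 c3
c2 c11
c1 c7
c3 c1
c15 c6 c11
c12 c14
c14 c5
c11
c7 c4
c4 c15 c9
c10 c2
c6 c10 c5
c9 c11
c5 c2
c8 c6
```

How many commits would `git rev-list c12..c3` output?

Reachable from c3: {c1, c10, c11, c15, c2, c3, c4, c5, c6, c7, c9}.
Reachable from c12: {c11, c12, c14, c2, c5}.
In c3's history but not c12's: {c1, c10, c15, c3, c4, c6, c7, c9} — 8 commits.

8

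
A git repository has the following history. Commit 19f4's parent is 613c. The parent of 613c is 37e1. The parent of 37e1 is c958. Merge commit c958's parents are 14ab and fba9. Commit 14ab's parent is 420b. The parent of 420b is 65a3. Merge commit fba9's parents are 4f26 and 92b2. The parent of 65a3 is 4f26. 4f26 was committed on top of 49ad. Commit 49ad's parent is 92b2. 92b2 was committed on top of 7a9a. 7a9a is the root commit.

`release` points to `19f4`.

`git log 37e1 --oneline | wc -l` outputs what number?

Walking parent pointers from 37e1: reachable set = {14ab, 37e1, 420b, 49ad, 4f26, 65a3, 7a9a, 92b2, c958, fba9}.
That is 10 commits.

10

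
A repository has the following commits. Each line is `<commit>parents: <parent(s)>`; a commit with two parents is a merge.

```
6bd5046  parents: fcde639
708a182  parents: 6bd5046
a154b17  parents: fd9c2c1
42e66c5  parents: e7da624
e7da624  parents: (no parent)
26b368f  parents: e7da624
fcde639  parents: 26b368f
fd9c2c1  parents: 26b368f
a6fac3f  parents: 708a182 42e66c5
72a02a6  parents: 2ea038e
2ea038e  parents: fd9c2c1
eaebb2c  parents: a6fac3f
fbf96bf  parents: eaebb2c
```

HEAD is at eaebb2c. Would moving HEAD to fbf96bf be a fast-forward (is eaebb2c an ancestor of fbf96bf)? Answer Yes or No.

A fast-forward from eaebb2c to fbf96bf is possible iff eaebb2c is an ancestor of fbf96bf.
Ancestors of fbf96bf: {26b368f, 42e66c5, 6bd5046, 708a182, a6fac3f, e7da624, eaebb2c, fbf96bf, fcde639}.
eaebb2c is among them, so fast-forward is possible.

Yes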